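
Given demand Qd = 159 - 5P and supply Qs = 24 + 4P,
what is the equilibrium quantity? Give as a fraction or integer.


First find equilibrium price:
159 - 5P = 24 + 4P
P* = 135/9 = 15
Then substitute into demand:
Q* = 159 - 5 * 15 = 84

84


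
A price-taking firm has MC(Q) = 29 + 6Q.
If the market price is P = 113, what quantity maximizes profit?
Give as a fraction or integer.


In perfect competition, profit is maximized where P = MC.
113 = 29 + 6Q
84 = 6Q
Q* = 84/6 = 14

14


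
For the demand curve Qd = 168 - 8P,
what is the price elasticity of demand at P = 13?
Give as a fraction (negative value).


dQ/dP = -8
At P = 13: Q = 168 - 8*13 = 64
E = (dQ/dP)(P/Q) = (-8)(13/64) = -13/8

-13/8


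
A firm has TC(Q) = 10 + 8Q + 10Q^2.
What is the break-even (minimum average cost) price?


AC(Q) = 10/Q + 8 + 10Q
To minimize: dAC/dQ = -10/Q^2 + 10 = 0
Q^2 = 10/10 = 1
Q* = 1
Min AC = 10/1 + 8 + 10*1
Min AC = 10 + 8 + 10 = 28

28


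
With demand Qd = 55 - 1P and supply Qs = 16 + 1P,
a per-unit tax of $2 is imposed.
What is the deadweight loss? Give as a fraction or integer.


Pre-tax equilibrium quantity: Q* = 71/2
Post-tax equilibrium quantity: Q_tax = 69/2
Reduction in quantity: Q* - Q_tax = 1
DWL = (1/2) * tax * (Q* - Q_tax)
DWL = (1/2) * 2 * 1 = 1

1


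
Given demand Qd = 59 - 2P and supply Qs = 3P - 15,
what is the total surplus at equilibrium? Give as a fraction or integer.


Find equilibrium: 59 - 2P = 3P - 15
59 + 15 = 5P
P* = 74/5 = 74/5
Q* = 3*74/5 - 15 = 147/5
Inverse demand: P = 59/2 - Q/2, so P_max = 59/2
Inverse supply: P = 5 + Q/3, so P_min = 5
CS = (1/2) * 147/5 * (59/2 - 74/5) = 21609/100
PS = (1/2) * 147/5 * (74/5 - 5) = 7203/50
TS = CS + PS = 21609/100 + 7203/50 = 7203/20

7203/20


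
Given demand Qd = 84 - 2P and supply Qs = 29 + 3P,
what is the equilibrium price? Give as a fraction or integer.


At equilibrium, Qd = Qs.
84 - 2P = 29 + 3P
84 - 29 = 2P + 3P
55 = 5P
P* = 55/5 = 11

11


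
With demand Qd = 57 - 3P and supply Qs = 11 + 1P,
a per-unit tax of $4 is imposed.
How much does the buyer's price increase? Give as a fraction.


With a per-unit tax, the buyer's price increase depends on relative slopes.
Supply slope: d = 1, Demand slope: b = 3
Buyer's price increase = d * tax / (b + d)
= 1 * 4 / (3 + 1)
= 4 / 4 = 1

1


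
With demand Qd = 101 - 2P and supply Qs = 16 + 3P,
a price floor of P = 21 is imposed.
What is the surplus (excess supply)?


At P = 21:
Qd = 101 - 2*21 = 59
Qs = 16 + 3*21 = 79
Surplus = Qs - Qd = 79 - 59 = 20

20


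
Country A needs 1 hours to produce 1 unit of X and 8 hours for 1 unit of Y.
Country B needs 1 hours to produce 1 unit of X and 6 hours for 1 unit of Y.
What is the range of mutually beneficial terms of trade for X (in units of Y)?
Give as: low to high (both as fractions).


Opportunity cost of X for Country A = hours_X / hours_Y = 1/8 = 1/8 units of Y
Opportunity cost of X for Country B = hours_X / hours_Y = 1/6 = 1/6 units of Y
Terms of trade must be between the two opportunity costs.
Range: 1/8 to 1/6

1/8 to 1/6


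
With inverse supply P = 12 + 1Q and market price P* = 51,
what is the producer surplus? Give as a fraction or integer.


Minimum supply price (at Q=0): P_min = 12
Quantity supplied at P* = 51:
Q* = (51 - 12)/1 = 39
PS = (1/2) * Q* * (P* - P_min)
PS = (1/2) * 39 * (51 - 12)
PS = (1/2) * 39 * 39 = 1521/2

1521/2


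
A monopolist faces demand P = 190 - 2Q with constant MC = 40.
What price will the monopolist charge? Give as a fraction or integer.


MR = 190 - 4Q
Set MR = MC: 190 - 4Q = 40
Q* = 75/2
Substitute into demand:
P* = 190 - 2*75/2 = 115

115


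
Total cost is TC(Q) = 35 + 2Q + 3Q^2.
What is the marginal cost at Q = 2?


MC = dTC/dQ = 2 + 2*3*Q
At Q = 2:
MC = 2 + 6*2
MC = 2 + 12 = 14

14


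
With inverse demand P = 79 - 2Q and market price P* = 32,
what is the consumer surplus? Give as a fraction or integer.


Maximum willingness to pay (at Q=0): P_max = 79
Quantity demanded at P* = 32:
Q* = (79 - 32)/2 = 47/2
CS = (1/2) * Q* * (P_max - P*)
CS = (1/2) * 47/2 * (79 - 32)
CS = (1/2) * 47/2 * 47 = 2209/4

2209/4


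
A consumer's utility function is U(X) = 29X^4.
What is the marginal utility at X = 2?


MU = dU/dX = 29*4*X^(4-1)
MU = 116*X^3
At X = 2:
MU = 116 * 2^3
MU = 116 * 8 = 928

928


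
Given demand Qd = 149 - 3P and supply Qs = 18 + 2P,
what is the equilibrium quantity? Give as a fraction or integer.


First find equilibrium price:
149 - 3P = 18 + 2P
P* = 131/5 = 131/5
Then substitute into demand:
Q* = 149 - 3 * 131/5 = 352/5

352/5


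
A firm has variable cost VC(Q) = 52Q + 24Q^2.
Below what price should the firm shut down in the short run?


AVC(Q) = VC(Q)/Q = 52 + 24Q
AVC is increasing in Q, so minimum AVC is at Q -> 0+.
Min AVC = 52
The firm should shut down if P < 52.

52


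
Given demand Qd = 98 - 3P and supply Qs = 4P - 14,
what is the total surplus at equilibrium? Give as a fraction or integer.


Find equilibrium: 98 - 3P = 4P - 14
98 + 14 = 7P
P* = 112/7 = 16
Q* = 4*16 - 14 = 50
Inverse demand: P = 98/3 - Q/3, so P_max = 98/3
Inverse supply: P = 7/2 + Q/4, so P_min = 7/2
CS = (1/2) * 50 * (98/3 - 16) = 1250/3
PS = (1/2) * 50 * (16 - 7/2) = 625/2
TS = CS + PS = 1250/3 + 625/2 = 4375/6

4375/6


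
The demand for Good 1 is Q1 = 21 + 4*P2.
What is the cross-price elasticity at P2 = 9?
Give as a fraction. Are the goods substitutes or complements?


dQ1/dP2 = 4
At P2 = 9: Q1 = 21 + 4*9 = 57
Exy = (dQ1/dP2)(P2/Q1) = 4 * 9 / 57 = 12/19
Since Exy > 0, the goods are substitutes.

12/19 (substitutes)


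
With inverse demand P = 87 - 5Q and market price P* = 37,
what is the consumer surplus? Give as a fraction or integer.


Maximum willingness to pay (at Q=0): P_max = 87
Quantity demanded at P* = 37:
Q* = (87 - 37)/5 = 10
CS = (1/2) * Q* * (P_max - P*)
CS = (1/2) * 10 * (87 - 37)
CS = (1/2) * 10 * 50 = 250

250


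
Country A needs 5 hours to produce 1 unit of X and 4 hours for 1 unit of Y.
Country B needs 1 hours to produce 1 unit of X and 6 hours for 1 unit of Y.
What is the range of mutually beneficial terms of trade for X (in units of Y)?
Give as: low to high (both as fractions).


Opportunity cost of X for Country A = hours_X / hours_Y = 5/4 = 5/4 units of Y
Opportunity cost of X for Country B = hours_X / hours_Y = 1/6 = 1/6 units of Y
Terms of trade must be between the two opportunity costs.
Range: 1/6 to 5/4

1/6 to 5/4


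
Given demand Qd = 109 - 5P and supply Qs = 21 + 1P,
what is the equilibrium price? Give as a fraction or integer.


At equilibrium, Qd = Qs.
109 - 5P = 21 + 1P
109 - 21 = 5P + 1P
88 = 6P
P* = 88/6 = 44/3

44/3


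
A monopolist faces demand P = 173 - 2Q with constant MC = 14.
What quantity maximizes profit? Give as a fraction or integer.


TR = P*Q = (173 - 2Q)Q = 173Q - 2Q^2
MR = dTR/dQ = 173 - 4Q
Set MR = MC:
173 - 4Q = 14
159 = 4Q
Q* = 159/4 = 159/4

159/4


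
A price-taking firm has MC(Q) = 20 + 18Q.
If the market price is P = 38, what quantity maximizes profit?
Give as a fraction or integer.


In perfect competition, profit is maximized where P = MC.
38 = 20 + 18Q
18 = 18Q
Q* = 18/18 = 1

1


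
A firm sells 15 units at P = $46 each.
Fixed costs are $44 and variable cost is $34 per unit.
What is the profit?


Total Revenue = P * Q = 46 * 15 = $690
Total Cost = FC + VC*Q = 44 + 34*15 = $554
Profit = TR - TC = 690 - 554 = $136

$136


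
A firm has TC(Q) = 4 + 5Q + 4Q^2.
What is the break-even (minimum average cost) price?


AC(Q) = 4/Q + 5 + 4Q
To minimize: dAC/dQ = -4/Q^2 + 4 = 0
Q^2 = 4/4 = 1
Q* = 1
Min AC = 4/1 + 5 + 4*1
Min AC = 4 + 5 + 4 = 13

13


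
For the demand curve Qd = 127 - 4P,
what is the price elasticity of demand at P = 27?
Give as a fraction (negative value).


dQ/dP = -4
At P = 27: Q = 127 - 4*27 = 19
E = (dQ/dP)(P/Q) = (-4)(27/19) = -108/19

-108/19


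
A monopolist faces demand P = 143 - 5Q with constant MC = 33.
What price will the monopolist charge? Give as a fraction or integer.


MR = 143 - 10Q
Set MR = MC: 143 - 10Q = 33
Q* = 11
Substitute into demand:
P* = 143 - 5*11 = 88

88


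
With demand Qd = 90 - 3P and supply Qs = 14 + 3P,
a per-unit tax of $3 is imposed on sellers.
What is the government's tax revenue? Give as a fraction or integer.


With tax on sellers, new supply: Qs' = 14 + 3(P - 3)
= 5 + 3P
New equilibrium quantity:
Q_new = 95/2
Tax revenue = tax * Q_new = 3 * 95/2 = 285/2

285/2


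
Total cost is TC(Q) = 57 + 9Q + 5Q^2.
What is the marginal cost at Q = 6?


MC = dTC/dQ = 9 + 2*5*Q
At Q = 6:
MC = 9 + 10*6
MC = 9 + 60 = 69

69


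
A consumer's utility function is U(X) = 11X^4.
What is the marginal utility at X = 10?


MU = dU/dX = 11*4*X^(4-1)
MU = 44*X^3
At X = 10:
MU = 44 * 10^3
MU = 44 * 1000 = 44000

44000


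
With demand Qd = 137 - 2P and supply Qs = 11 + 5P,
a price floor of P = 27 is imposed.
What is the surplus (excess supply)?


At P = 27:
Qd = 137 - 2*27 = 83
Qs = 11 + 5*27 = 146
Surplus = Qs - Qd = 146 - 83 = 63

63


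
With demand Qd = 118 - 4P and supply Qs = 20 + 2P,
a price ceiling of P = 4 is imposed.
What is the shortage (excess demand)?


At P = 4:
Qd = 118 - 4*4 = 102
Qs = 20 + 2*4 = 28
Shortage = Qd - Qs = 102 - 28 = 74

74


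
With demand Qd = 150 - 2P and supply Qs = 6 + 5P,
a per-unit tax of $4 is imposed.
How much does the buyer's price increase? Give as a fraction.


With a per-unit tax, the buyer's price increase depends on relative slopes.
Supply slope: d = 5, Demand slope: b = 2
Buyer's price increase = d * tax / (b + d)
= 5 * 4 / (2 + 5)
= 20 / 7 = 20/7

20/7


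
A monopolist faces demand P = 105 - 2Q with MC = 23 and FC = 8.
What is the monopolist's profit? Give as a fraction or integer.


MR = MC: 105 - 4Q = 23
Q* = 41/2
P* = 105 - 2*41/2 = 64
Profit = (P* - MC)*Q* - FC
= (64 - 23)*41/2 - 8
= 41*41/2 - 8
= 1681/2 - 8 = 1665/2

1665/2


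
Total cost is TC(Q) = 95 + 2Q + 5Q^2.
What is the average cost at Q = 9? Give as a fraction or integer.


TC(9) = 95 + 2*9 + 5*9^2
TC(9) = 95 + 18 + 405 = 518
AC = TC/Q = 518/9 = 518/9

518/9


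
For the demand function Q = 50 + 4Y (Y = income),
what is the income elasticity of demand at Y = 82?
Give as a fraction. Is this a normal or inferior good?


dQ/dY = 4
At Y = 82: Q = 50 + 4*82 = 378
Ey = (dQ/dY)(Y/Q) = 4 * 82 / 378 = 164/189
Since Ey > 0, this is a normal good.

164/189 (normal good)


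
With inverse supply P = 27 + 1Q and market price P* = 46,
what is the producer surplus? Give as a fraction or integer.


Minimum supply price (at Q=0): P_min = 27
Quantity supplied at P* = 46:
Q* = (46 - 27)/1 = 19
PS = (1/2) * Q* * (P* - P_min)
PS = (1/2) * 19 * (46 - 27)
PS = (1/2) * 19 * 19 = 361/2

361/2


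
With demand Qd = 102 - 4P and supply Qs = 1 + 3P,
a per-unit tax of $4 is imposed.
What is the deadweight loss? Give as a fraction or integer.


Pre-tax equilibrium quantity: Q* = 310/7
Post-tax equilibrium quantity: Q_tax = 262/7
Reduction in quantity: Q* - Q_tax = 48/7
DWL = (1/2) * tax * (Q* - Q_tax)
DWL = (1/2) * 4 * 48/7 = 96/7

96/7


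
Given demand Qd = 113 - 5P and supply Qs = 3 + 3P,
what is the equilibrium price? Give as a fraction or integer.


At equilibrium, Qd = Qs.
113 - 5P = 3 + 3P
113 - 3 = 5P + 3P
110 = 8P
P* = 110/8 = 55/4

55/4


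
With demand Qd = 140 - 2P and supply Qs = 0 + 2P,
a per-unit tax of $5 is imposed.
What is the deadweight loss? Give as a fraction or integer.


Pre-tax equilibrium quantity: Q* = 70
Post-tax equilibrium quantity: Q_tax = 65
Reduction in quantity: Q* - Q_tax = 5
DWL = (1/2) * tax * (Q* - Q_tax)
DWL = (1/2) * 5 * 5 = 25/2

25/2


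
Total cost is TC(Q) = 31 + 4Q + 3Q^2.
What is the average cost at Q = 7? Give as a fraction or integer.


TC(7) = 31 + 4*7 + 3*7^2
TC(7) = 31 + 28 + 147 = 206
AC = TC/Q = 206/7 = 206/7

206/7


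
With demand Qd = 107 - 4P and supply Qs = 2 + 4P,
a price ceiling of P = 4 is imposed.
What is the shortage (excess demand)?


At P = 4:
Qd = 107 - 4*4 = 91
Qs = 2 + 4*4 = 18
Shortage = Qd - Qs = 91 - 18 = 73

73


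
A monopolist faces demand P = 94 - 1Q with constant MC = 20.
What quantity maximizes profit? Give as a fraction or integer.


TR = P*Q = (94 - 1Q)Q = 94Q - 1Q^2
MR = dTR/dQ = 94 - 2Q
Set MR = MC:
94 - 2Q = 20
74 = 2Q
Q* = 74/2 = 37

37


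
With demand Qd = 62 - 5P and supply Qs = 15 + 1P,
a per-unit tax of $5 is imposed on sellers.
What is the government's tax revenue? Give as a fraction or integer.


With tax on sellers, new supply: Qs' = 15 + 1(P - 5)
= 10 + 1P
New equilibrium quantity:
Q_new = 56/3
Tax revenue = tax * Q_new = 5 * 56/3 = 280/3

280/3


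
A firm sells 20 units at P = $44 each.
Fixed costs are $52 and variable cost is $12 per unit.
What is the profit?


Total Revenue = P * Q = 44 * 20 = $880
Total Cost = FC + VC*Q = 52 + 12*20 = $292
Profit = TR - TC = 880 - 292 = $588

$588


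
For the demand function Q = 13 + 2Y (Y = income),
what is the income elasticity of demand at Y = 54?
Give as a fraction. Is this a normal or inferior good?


dQ/dY = 2
At Y = 54: Q = 13 + 2*54 = 121
Ey = (dQ/dY)(Y/Q) = 2 * 54 / 121 = 108/121
Since Ey > 0, this is a normal good.

108/121 (normal good)


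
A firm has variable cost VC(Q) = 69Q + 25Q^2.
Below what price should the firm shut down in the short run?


AVC(Q) = VC(Q)/Q = 69 + 25Q
AVC is increasing in Q, so minimum AVC is at Q -> 0+.
Min AVC = 69
The firm should shut down if P < 69.

69


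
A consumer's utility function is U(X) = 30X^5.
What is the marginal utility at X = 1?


MU = dU/dX = 30*5*X^(5-1)
MU = 150*X^4
At X = 1:
MU = 150 * 1^4
MU = 150 * 1 = 150

150


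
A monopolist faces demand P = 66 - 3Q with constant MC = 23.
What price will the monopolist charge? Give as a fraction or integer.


MR = 66 - 6Q
Set MR = MC: 66 - 6Q = 23
Q* = 43/6
Substitute into demand:
P* = 66 - 3*43/6 = 89/2

89/2


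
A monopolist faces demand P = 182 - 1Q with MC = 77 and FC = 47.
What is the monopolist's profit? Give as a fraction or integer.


MR = MC: 182 - 2Q = 77
Q* = 105/2
P* = 182 - 1*105/2 = 259/2
Profit = (P* - MC)*Q* - FC
= (259/2 - 77)*105/2 - 47
= 105/2*105/2 - 47
= 11025/4 - 47 = 10837/4

10837/4


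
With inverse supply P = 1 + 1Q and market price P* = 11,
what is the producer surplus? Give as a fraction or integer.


Minimum supply price (at Q=0): P_min = 1
Quantity supplied at P* = 11:
Q* = (11 - 1)/1 = 10
PS = (1/2) * Q* * (P* - P_min)
PS = (1/2) * 10 * (11 - 1)
PS = (1/2) * 10 * 10 = 50

50


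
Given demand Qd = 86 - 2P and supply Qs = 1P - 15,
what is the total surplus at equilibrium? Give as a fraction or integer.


Find equilibrium: 86 - 2P = 1P - 15
86 + 15 = 3P
P* = 101/3 = 101/3
Q* = 1*101/3 - 15 = 56/3
Inverse demand: P = 43 - Q/2, so P_max = 43
Inverse supply: P = 15 + Q/1, so P_min = 15
CS = (1/2) * 56/3 * (43 - 101/3) = 784/9
PS = (1/2) * 56/3 * (101/3 - 15) = 1568/9
TS = CS + PS = 784/9 + 1568/9 = 784/3

784/3


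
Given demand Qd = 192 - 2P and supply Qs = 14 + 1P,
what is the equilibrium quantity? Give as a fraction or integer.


First find equilibrium price:
192 - 2P = 14 + 1P
P* = 178/3 = 178/3
Then substitute into demand:
Q* = 192 - 2 * 178/3 = 220/3

220/3


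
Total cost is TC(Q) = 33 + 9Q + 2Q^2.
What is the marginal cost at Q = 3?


MC = dTC/dQ = 9 + 2*2*Q
At Q = 3:
MC = 9 + 4*3
MC = 9 + 12 = 21

21


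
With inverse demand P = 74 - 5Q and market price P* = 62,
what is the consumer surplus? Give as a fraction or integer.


Maximum willingness to pay (at Q=0): P_max = 74
Quantity demanded at P* = 62:
Q* = (74 - 62)/5 = 12/5
CS = (1/2) * Q* * (P_max - P*)
CS = (1/2) * 12/5 * (74 - 62)
CS = (1/2) * 12/5 * 12 = 72/5

72/5


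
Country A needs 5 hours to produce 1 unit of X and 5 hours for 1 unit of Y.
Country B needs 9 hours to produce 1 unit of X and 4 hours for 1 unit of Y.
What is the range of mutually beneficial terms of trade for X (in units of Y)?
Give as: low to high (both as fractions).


Opportunity cost of X for Country A = hours_X / hours_Y = 5/5 = 1 units of Y
Opportunity cost of X for Country B = hours_X / hours_Y = 9/4 = 9/4 units of Y
Terms of trade must be between the two opportunity costs.
Range: 1 to 9/4

1 to 9/4


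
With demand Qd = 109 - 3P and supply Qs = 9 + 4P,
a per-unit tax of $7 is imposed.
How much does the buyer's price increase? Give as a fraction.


With a per-unit tax, the buyer's price increase depends on relative slopes.
Supply slope: d = 4, Demand slope: b = 3
Buyer's price increase = d * tax / (b + d)
= 4 * 7 / (3 + 4)
= 28 / 7 = 4

4


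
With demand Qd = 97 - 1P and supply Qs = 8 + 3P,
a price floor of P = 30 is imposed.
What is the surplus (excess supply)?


At P = 30:
Qd = 97 - 1*30 = 67
Qs = 8 + 3*30 = 98
Surplus = Qs - Qd = 98 - 67 = 31

31


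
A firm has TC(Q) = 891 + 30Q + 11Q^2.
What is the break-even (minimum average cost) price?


AC(Q) = 891/Q + 30 + 11Q
To minimize: dAC/dQ = -891/Q^2 + 11 = 0
Q^2 = 891/11 = 81
Q* = 9
Min AC = 891/9 + 30 + 11*9
Min AC = 99 + 30 + 99 = 228

228


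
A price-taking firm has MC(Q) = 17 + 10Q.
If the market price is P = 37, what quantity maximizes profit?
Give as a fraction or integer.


In perfect competition, profit is maximized where P = MC.
37 = 17 + 10Q
20 = 10Q
Q* = 20/10 = 2

2


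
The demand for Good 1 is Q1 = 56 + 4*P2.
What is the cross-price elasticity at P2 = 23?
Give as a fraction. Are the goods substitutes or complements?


dQ1/dP2 = 4
At P2 = 23: Q1 = 56 + 4*23 = 148
Exy = (dQ1/dP2)(P2/Q1) = 4 * 23 / 148 = 23/37
Since Exy > 0, the goods are substitutes.

23/37 (substitutes)


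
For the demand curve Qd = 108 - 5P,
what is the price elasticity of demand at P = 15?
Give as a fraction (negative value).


dQ/dP = -5
At P = 15: Q = 108 - 5*15 = 33
E = (dQ/dP)(P/Q) = (-5)(15/33) = -25/11

-25/11


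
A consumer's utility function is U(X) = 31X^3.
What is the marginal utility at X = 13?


MU = dU/dX = 31*3*X^(3-1)
MU = 93*X^2
At X = 13:
MU = 93 * 13^2
MU = 93 * 169 = 15717

15717


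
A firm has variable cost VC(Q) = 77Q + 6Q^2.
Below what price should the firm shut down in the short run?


AVC(Q) = VC(Q)/Q = 77 + 6Q
AVC is increasing in Q, so minimum AVC is at Q -> 0+.
Min AVC = 77
The firm should shut down if P < 77.

77


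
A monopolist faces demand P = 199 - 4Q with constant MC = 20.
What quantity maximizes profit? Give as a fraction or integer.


TR = P*Q = (199 - 4Q)Q = 199Q - 4Q^2
MR = dTR/dQ = 199 - 8Q
Set MR = MC:
199 - 8Q = 20
179 = 8Q
Q* = 179/8 = 179/8

179/8


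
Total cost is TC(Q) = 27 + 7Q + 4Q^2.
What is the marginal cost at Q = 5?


MC = dTC/dQ = 7 + 2*4*Q
At Q = 5:
MC = 7 + 8*5
MC = 7 + 40 = 47

47


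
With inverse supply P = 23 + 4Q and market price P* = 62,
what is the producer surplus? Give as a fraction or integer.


Minimum supply price (at Q=0): P_min = 23
Quantity supplied at P* = 62:
Q* = (62 - 23)/4 = 39/4
PS = (1/2) * Q* * (P* - P_min)
PS = (1/2) * 39/4 * (62 - 23)
PS = (1/2) * 39/4 * 39 = 1521/8

1521/8


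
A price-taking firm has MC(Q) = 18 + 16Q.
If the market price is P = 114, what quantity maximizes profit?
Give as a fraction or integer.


In perfect competition, profit is maximized where P = MC.
114 = 18 + 16Q
96 = 16Q
Q* = 96/16 = 6

6


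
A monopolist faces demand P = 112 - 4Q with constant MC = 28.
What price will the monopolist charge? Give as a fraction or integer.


MR = 112 - 8Q
Set MR = MC: 112 - 8Q = 28
Q* = 21/2
Substitute into demand:
P* = 112 - 4*21/2 = 70

70


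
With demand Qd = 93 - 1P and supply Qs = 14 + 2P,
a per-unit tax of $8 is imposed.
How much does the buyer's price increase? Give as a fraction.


With a per-unit tax, the buyer's price increase depends on relative slopes.
Supply slope: d = 2, Demand slope: b = 1
Buyer's price increase = d * tax / (b + d)
= 2 * 8 / (1 + 2)
= 16 / 3 = 16/3

16/3


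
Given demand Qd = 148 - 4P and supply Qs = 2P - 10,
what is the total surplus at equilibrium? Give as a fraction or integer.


Find equilibrium: 148 - 4P = 2P - 10
148 + 10 = 6P
P* = 158/6 = 79/3
Q* = 2*79/3 - 10 = 128/3
Inverse demand: P = 37 - Q/4, so P_max = 37
Inverse supply: P = 5 + Q/2, so P_min = 5
CS = (1/2) * 128/3 * (37 - 79/3) = 2048/9
PS = (1/2) * 128/3 * (79/3 - 5) = 4096/9
TS = CS + PS = 2048/9 + 4096/9 = 2048/3

2048/3


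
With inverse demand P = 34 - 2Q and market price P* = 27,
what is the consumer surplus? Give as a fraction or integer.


Maximum willingness to pay (at Q=0): P_max = 34
Quantity demanded at P* = 27:
Q* = (34 - 27)/2 = 7/2
CS = (1/2) * Q* * (P_max - P*)
CS = (1/2) * 7/2 * (34 - 27)
CS = (1/2) * 7/2 * 7 = 49/4

49/4


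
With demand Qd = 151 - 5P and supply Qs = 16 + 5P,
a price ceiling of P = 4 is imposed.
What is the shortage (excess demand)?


At P = 4:
Qd = 151 - 5*4 = 131
Qs = 16 + 5*4 = 36
Shortage = Qd - Qs = 131 - 36 = 95

95


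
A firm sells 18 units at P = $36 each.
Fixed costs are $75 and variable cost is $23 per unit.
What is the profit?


Total Revenue = P * Q = 36 * 18 = $648
Total Cost = FC + VC*Q = 75 + 23*18 = $489
Profit = TR - TC = 648 - 489 = $159

$159


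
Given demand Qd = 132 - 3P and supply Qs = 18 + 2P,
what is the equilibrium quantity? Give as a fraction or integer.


First find equilibrium price:
132 - 3P = 18 + 2P
P* = 114/5 = 114/5
Then substitute into demand:
Q* = 132 - 3 * 114/5 = 318/5

318/5


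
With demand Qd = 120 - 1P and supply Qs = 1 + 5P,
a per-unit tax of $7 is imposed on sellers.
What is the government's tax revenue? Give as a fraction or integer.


With tax on sellers, new supply: Qs' = 1 + 5(P - 7)
= 5P - 34
New equilibrium quantity:
Q_new = 283/3
Tax revenue = tax * Q_new = 7 * 283/3 = 1981/3

1981/3


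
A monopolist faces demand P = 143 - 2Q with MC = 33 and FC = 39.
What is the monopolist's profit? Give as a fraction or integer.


MR = MC: 143 - 4Q = 33
Q* = 55/2
P* = 143 - 2*55/2 = 88
Profit = (P* - MC)*Q* - FC
= (88 - 33)*55/2 - 39
= 55*55/2 - 39
= 3025/2 - 39 = 2947/2

2947/2


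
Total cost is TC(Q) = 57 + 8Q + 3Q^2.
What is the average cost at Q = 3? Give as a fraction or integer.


TC(3) = 57 + 8*3 + 3*3^2
TC(3) = 57 + 24 + 27 = 108
AC = TC/Q = 108/3 = 36

36


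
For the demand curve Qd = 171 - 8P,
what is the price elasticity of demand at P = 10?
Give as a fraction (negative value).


dQ/dP = -8
At P = 10: Q = 171 - 8*10 = 91
E = (dQ/dP)(P/Q) = (-8)(10/91) = -80/91

-80/91


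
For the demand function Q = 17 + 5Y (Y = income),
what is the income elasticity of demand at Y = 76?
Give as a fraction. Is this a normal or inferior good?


dQ/dY = 5
At Y = 76: Q = 17 + 5*76 = 397
Ey = (dQ/dY)(Y/Q) = 5 * 76 / 397 = 380/397
Since Ey > 0, this is a normal good.

380/397 (normal good)


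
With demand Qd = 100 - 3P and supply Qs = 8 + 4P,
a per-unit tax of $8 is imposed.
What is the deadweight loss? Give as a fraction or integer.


Pre-tax equilibrium quantity: Q* = 424/7
Post-tax equilibrium quantity: Q_tax = 328/7
Reduction in quantity: Q* - Q_tax = 96/7
DWL = (1/2) * tax * (Q* - Q_tax)
DWL = (1/2) * 8 * 96/7 = 384/7

384/7


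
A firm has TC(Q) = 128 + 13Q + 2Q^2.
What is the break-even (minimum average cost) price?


AC(Q) = 128/Q + 13 + 2Q
To minimize: dAC/dQ = -128/Q^2 + 2 = 0
Q^2 = 128/2 = 64
Q* = 8
Min AC = 128/8 + 13 + 2*8
Min AC = 16 + 13 + 16 = 45

45


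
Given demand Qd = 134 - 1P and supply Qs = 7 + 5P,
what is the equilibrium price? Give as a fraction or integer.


At equilibrium, Qd = Qs.
134 - 1P = 7 + 5P
134 - 7 = 1P + 5P
127 = 6P
P* = 127/6 = 127/6

127/6


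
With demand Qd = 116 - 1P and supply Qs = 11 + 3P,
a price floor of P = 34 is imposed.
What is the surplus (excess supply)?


At P = 34:
Qd = 116 - 1*34 = 82
Qs = 11 + 3*34 = 113
Surplus = Qs - Qd = 113 - 82 = 31

31


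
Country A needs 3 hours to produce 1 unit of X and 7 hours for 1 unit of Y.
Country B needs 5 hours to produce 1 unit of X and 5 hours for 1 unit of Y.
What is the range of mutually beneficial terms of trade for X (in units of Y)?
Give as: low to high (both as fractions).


Opportunity cost of X for Country A = hours_X / hours_Y = 3/7 = 3/7 units of Y
Opportunity cost of X for Country B = hours_X / hours_Y = 5/5 = 1 units of Y
Terms of trade must be between the two opportunity costs.
Range: 3/7 to 1

3/7 to 1


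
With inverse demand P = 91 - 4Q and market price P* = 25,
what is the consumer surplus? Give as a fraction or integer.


Maximum willingness to pay (at Q=0): P_max = 91
Quantity demanded at P* = 25:
Q* = (91 - 25)/4 = 33/2
CS = (1/2) * Q* * (P_max - P*)
CS = (1/2) * 33/2 * (91 - 25)
CS = (1/2) * 33/2 * 66 = 1089/2

1089/2


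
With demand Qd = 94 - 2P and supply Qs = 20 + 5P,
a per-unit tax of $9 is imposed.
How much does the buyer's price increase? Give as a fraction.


With a per-unit tax, the buyer's price increase depends on relative slopes.
Supply slope: d = 5, Demand slope: b = 2
Buyer's price increase = d * tax / (b + d)
= 5 * 9 / (2 + 5)
= 45 / 7 = 45/7

45/7


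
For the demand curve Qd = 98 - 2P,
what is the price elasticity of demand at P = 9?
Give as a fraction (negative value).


dQ/dP = -2
At P = 9: Q = 98 - 2*9 = 80
E = (dQ/dP)(P/Q) = (-2)(9/80) = -9/40

-9/40


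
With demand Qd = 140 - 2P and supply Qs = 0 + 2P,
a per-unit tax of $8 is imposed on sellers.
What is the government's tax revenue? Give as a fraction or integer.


With tax on sellers, new supply: Qs' = 0 + 2(P - 8)
= 2P - 16
New equilibrium quantity:
Q_new = 62
Tax revenue = tax * Q_new = 8 * 62 = 496

496


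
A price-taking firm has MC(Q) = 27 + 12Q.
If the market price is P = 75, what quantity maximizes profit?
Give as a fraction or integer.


In perfect competition, profit is maximized where P = MC.
75 = 27 + 12Q
48 = 12Q
Q* = 48/12 = 4

4


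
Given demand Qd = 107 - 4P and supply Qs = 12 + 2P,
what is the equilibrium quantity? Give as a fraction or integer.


First find equilibrium price:
107 - 4P = 12 + 2P
P* = 95/6 = 95/6
Then substitute into demand:
Q* = 107 - 4 * 95/6 = 131/3

131/3


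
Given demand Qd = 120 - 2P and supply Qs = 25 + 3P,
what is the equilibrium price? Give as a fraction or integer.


At equilibrium, Qd = Qs.
120 - 2P = 25 + 3P
120 - 25 = 2P + 3P
95 = 5P
P* = 95/5 = 19

19


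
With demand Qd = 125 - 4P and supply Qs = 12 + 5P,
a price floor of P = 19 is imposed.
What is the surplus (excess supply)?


At P = 19:
Qd = 125 - 4*19 = 49
Qs = 12 + 5*19 = 107
Surplus = Qs - Qd = 107 - 49 = 58

58


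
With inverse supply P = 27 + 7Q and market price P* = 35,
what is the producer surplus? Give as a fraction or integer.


Minimum supply price (at Q=0): P_min = 27
Quantity supplied at P* = 35:
Q* = (35 - 27)/7 = 8/7
PS = (1/2) * Q* * (P* - P_min)
PS = (1/2) * 8/7 * (35 - 27)
PS = (1/2) * 8/7 * 8 = 32/7

32/7


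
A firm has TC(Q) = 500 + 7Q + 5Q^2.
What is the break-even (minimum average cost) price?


AC(Q) = 500/Q + 7 + 5Q
To minimize: dAC/dQ = -500/Q^2 + 5 = 0
Q^2 = 500/5 = 100
Q* = 10
Min AC = 500/10 + 7 + 5*10
Min AC = 50 + 7 + 50 = 107

107


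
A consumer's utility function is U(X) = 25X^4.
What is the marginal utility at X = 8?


MU = dU/dX = 25*4*X^(4-1)
MU = 100*X^3
At X = 8:
MU = 100 * 8^3
MU = 100 * 512 = 51200

51200


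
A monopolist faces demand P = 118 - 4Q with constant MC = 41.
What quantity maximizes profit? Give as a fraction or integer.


TR = P*Q = (118 - 4Q)Q = 118Q - 4Q^2
MR = dTR/dQ = 118 - 8Q
Set MR = MC:
118 - 8Q = 41
77 = 8Q
Q* = 77/8 = 77/8

77/8


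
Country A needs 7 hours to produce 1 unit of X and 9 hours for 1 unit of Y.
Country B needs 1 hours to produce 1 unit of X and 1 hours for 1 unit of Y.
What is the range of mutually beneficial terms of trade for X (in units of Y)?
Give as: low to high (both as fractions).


Opportunity cost of X for Country A = hours_X / hours_Y = 7/9 = 7/9 units of Y
Opportunity cost of X for Country B = hours_X / hours_Y = 1/1 = 1 units of Y
Terms of trade must be between the two opportunity costs.
Range: 7/9 to 1

7/9 to 1


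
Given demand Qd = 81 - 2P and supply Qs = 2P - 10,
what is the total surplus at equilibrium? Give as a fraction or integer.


Find equilibrium: 81 - 2P = 2P - 10
81 + 10 = 4P
P* = 91/4 = 91/4
Q* = 2*91/4 - 10 = 71/2
Inverse demand: P = 81/2 - Q/2, so P_max = 81/2
Inverse supply: P = 5 + Q/2, so P_min = 5
CS = (1/2) * 71/2 * (81/2 - 91/4) = 5041/16
PS = (1/2) * 71/2 * (91/4 - 5) = 5041/16
TS = CS + PS = 5041/16 + 5041/16 = 5041/8

5041/8


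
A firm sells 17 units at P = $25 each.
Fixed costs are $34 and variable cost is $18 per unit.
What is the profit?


Total Revenue = P * Q = 25 * 17 = $425
Total Cost = FC + VC*Q = 34 + 18*17 = $340
Profit = TR - TC = 425 - 340 = $85

$85


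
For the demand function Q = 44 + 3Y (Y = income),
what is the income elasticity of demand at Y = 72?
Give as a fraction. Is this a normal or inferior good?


dQ/dY = 3
At Y = 72: Q = 44 + 3*72 = 260
Ey = (dQ/dY)(Y/Q) = 3 * 72 / 260 = 54/65
Since Ey > 0, this is a normal good.

54/65 (normal good)


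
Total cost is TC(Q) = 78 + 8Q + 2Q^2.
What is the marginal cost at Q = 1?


MC = dTC/dQ = 8 + 2*2*Q
At Q = 1:
MC = 8 + 4*1
MC = 8 + 4 = 12

12


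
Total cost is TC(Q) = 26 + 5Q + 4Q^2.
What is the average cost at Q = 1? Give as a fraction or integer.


TC(1) = 26 + 5*1 + 4*1^2
TC(1) = 26 + 5 + 4 = 35
AC = TC/Q = 35/1 = 35

35


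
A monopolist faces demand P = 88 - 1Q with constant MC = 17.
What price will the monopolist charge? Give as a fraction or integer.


MR = 88 - 2Q
Set MR = MC: 88 - 2Q = 17
Q* = 71/2
Substitute into demand:
P* = 88 - 1*71/2 = 105/2

105/2


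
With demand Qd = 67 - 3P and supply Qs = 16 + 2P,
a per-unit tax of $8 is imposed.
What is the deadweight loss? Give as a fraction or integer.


Pre-tax equilibrium quantity: Q* = 182/5
Post-tax equilibrium quantity: Q_tax = 134/5
Reduction in quantity: Q* - Q_tax = 48/5
DWL = (1/2) * tax * (Q* - Q_tax)
DWL = (1/2) * 8 * 48/5 = 192/5

192/5


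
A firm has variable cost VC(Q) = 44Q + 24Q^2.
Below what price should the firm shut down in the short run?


AVC(Q) = VC(Q)/Q = 44 + 24Q
AVC is increasing in Q, so minimum AVC is at Q -> 0+.
Min AVC = 44
The firm should shut down if P < 44.

44


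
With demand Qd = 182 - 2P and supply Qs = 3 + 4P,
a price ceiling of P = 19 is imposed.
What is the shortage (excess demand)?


At P = 19:
Qd = 182 - 2*19 = 144
Qs = 3 + 4*19 = 79
Shortage = Qd - Qs = 144 - 79 = 65

65


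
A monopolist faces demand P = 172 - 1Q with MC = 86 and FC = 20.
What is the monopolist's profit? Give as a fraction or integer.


MR = MC: 172 - 2Q = 86
Q* = 43
P* = 172 - 1*43 = 129
Profit = (P* - MC)*Q* - FC
= (129 - 86)*43 - 20
= 43*43 - 20
= 1849 - 20 = 1829

1829


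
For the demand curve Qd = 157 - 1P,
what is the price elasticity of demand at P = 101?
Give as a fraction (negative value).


dQ/dP = -1
At P = 101: Q = 157 - 1*101 = 56
E = (dQ/dP)(P/Q) = (-1)(101/56) = -101/56

-101/56


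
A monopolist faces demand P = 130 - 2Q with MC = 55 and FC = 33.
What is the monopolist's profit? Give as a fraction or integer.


MR = MC: 130 - 4Q = 55
Q* = 75/4
P* = 130 - 2*75/4 = 185/2
Profit = (P* - MC)*Q* - FC
= (185/2 - 55)*75/4 - 33
= 75/2*75/4 - 33
= 5625/8 - 33 = 5361/8

5361/8


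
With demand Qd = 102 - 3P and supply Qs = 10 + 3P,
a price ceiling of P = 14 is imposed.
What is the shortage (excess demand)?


At P = 14:
Qd = 102 - 3*14 = 60
Qs = 10 + 3*14 = 52
Shortage = Qd - Qs = 60 - 52 = 8

8


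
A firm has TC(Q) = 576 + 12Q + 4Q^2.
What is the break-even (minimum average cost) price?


AC(Q) = 576/Q + 12 + 4Q
To minimize: dAC/dQ = -576/Q^2 + 4 = 0
Q^2 = 576/4 = 144
Q* = 12
Min AC = 576/12 + 12 + 4*12
Min AC = 48 + 12 + 48 = 108

108


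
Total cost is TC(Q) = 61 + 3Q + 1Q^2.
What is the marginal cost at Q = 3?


MC = dTC/dQ = 3 + 2*1*Q
At Q = 3:
MC = 3 + 2*3
MC = 3 + 6 = 9

9


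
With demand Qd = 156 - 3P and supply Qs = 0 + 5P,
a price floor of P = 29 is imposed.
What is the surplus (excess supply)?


At P = 29:
Qd = 156 - 3*29 = 69
Qs = 0 + 5*29 = 145
Surplus = Qs - Qd = 145 - 69 = 76

76


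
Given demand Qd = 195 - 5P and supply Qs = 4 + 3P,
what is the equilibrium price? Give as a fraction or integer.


At equilibrium, Qd = Qs.
195 - 5P = 4 + 3P
195 - 4 = 5P + 3P
191 = 8P
P* = 191/8 = 191/8

191/8


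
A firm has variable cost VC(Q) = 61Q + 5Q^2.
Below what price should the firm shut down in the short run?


AVC(Q) = VC(Q)/Q = 61 + 5Q
AVC is increasing in Q, so minimum AVC is at Q -> 0+.
Min AVC = 61
The firm should shut down if P < 61.

61


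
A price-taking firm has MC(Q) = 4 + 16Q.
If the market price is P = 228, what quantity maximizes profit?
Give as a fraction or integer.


In perfect competition, profit is maximized where P = MC.
228 = 4 + 16Q
224 = 16Q
Q* = 224/16 = 14

14


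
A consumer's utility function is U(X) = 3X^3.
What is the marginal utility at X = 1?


MU = dU/dX = 3*3*X^(3-1)
MU = 9*X^2
At X = 1:
MU = 9 * 1^2
MU = 9 * 1 = 9

9


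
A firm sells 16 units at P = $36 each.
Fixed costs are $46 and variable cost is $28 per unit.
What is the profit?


Total Revenue = P * Q = 36 * 16 = $576
Total Cost = FC + VC*Q = 46 + 28*16 = $494
Profit = TR - TC = 576 - 494 = $82

$82


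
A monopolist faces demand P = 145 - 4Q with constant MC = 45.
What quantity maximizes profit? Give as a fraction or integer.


TR = P*Q = (145 - 4Q)Q = 145Q - 4Q^2
MR = dTR/dQ = 145 - 8Q
Set MR = MC:
145 - 8Q = 45
100 = 8Q
Q* = 100/8 = 25/2

25/2


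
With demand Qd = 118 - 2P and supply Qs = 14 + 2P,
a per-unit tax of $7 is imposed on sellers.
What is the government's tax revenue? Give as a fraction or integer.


With tax on sellers, new supply: Qs' = 14 + 2(P - 7)
= 0 + 2P
New equilibrium quantity:
Q_new = 59
Tax revenue = tax * Q_new = 7 * 59 = 413

413


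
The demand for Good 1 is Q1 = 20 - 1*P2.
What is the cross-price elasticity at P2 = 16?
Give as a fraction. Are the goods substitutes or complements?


dQ1/dP2 = -1
At P2 = 16: Q1 = 20 - 1*16 = 4
Exy = (dQ1/dP2)(P2/Q1) = -1 * 16 / 4 = -4
Since Exy < 0, the goods are complements.

-4 (complements)


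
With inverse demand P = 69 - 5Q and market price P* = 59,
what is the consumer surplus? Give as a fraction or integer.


Maximum willingness to pay (at Q=0): P_max = 69
Quantity demanded at P* = 59:
Q* = (69 - 59)/5 = 2
CS = (1/2) * Q* * (P_max - P*)
CS = (1/2) * 2 * (69 - 59)
CS = (1/2) * 2 * 10 = 10

10


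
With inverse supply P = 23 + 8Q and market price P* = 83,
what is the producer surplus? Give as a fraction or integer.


Minimum supply price (at Q=0): P_min = 23
Quantity supplied at P* = 83:
Q* = (83 - 23)/8 = 15/2
PS = (1/2) * Q* * (P* - P_min)
PS = (1/2) * 15/2 * (83 - 23)
PS = (1/2) * 15/2 * 60 = 225

225


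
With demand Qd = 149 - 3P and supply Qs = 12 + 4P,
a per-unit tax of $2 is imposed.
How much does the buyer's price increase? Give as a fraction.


With a per-unit tax, the buyer's price increase depends on relative slopes.
Supply slope: d = 4, Demand slope: b = 3
Buyer's price increase = d * tax / (b + d)
= 4 * 2 / (3 + 4)
= 8 / 7 = 8/7

8/7


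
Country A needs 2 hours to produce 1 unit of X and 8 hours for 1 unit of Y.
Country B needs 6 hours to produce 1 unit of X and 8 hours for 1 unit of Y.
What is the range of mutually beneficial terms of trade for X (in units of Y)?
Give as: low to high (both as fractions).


Opportunity cost of X for Country A = hours_X / hours_Y = 2/8 = 1/4 units of Y
Opportunity cost of X for Country B = hours_X / hours_Y = 6/8 = 3/4 units of Y
Terms of trade must be between the two opportunity costs.
Range: 1/4 to 3/4

1/4 to 3/4


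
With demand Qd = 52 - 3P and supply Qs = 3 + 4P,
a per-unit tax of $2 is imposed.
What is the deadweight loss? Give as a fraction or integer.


Pre-tax equilibrium quantity: Q* = 31
Post-tax equilibrium quantity: Q_tax = 193/7
Reduction in quantity: Q* - Q_tax = 24/7
DWL = (1/2) * tax * (Q* - Q_tax)
DWL = (1/2) * 2 * 24/7 = 24/7

24/7


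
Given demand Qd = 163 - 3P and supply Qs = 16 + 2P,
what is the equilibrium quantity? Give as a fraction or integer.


First find equilibrium price:
163 - 3P = 16 + 2P
P* = 147/5 = 147/5
Then substitute into demand:
Q* = 163 - 3 * 147/5 = 374/5

374/5


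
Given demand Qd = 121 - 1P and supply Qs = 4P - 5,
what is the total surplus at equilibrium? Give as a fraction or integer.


Find equilibrium: 121 - 1P = 4P - 5
121 + 5 = 5P
P* = 126/5 = 126/5
Q* = 4*126/5 - 5 = 479/5
Inverse demand: P = 121 - Q/1, so P_max = 121
Inverse supply: P = 5/4 + Q/4, so P_min = 5/4
CS = (1/2) * 479/5 * (121 - 126/5) = 229441/50
PS = (1/2) * 479/5 * (126/5 - 5/4) = 229441/200
TS = CS + PS = 229441/50 + 229441/200 = 229441/40

229441/40


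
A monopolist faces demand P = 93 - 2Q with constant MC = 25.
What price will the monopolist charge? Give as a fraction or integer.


MR = 93 - 4Q
Set MR = MC: 93 - 4Q = 25
Q* = 17
Substitute into demand:
P* = 93 - 2*17 = 59

59


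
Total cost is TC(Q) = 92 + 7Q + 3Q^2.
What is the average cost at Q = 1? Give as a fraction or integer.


TC(1) = 92 + 7*1 + 3*1^2
TC(1) = 92 + 7 + 3 = 102
AC = TC/Q = 102/1 = 102

102


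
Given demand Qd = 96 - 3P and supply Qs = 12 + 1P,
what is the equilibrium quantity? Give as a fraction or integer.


First find equilibrium price:
96 - 3P = 12 + 1P
P* = 84/4 = 21
Then substitute into demand:
Q* = 96 - 3 * 21 = 33

33


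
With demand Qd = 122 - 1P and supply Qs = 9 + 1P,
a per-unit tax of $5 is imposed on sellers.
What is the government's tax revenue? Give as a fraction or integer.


With tax on sellers, new supply: Qs' = 9 + 1(P - 5)
= 4 + 1P
New equilibrium quantity:
Q_new = 63
Tax revenue = tax * Q_new = 5 * 63 = 315

315


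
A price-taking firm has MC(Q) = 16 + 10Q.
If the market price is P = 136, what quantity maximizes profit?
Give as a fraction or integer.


In perfect competition, profit is maximized where P = MC.
136 = 16 + 10Q
120 = 10Q
Q* = 120/10 = 12

12


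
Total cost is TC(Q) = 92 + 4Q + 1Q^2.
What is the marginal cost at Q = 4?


MC = dTC/dQ = 4 + 2*1*Q
At Q = 4:
MC = 4 + 2*4
MC = 4 + 8 = 12

12


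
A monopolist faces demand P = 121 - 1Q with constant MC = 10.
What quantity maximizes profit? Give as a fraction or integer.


TR = P*Q = (121 - 1Q)Q = 121Q - 1Q^2
MR = dTR/dQ = 121 - 2Q
Set MR = MC:
121 - 2Q = 10
111 = 2Q
Q* = 111/2 = 111/2

111/2


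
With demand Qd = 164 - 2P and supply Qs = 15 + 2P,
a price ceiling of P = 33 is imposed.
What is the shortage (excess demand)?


At P = 33:
Qd = 164 - 2*33 = 98
Qs = 15 + 2*33 = 81
Shortage = Qd - Qs = 98 - 81 = 17

17


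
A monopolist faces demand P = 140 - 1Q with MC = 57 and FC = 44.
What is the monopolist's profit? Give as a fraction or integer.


MR = MC: 140 - 2Q = 57
Q* = 83/2
P* = 140 - 1*83/2 = 197/2
Profit = (P* - MC)*Q* - FC
= (197/2 - 57)*83/2 - 44
= 83/2*83/2 - 44
= 6889/4 - 44 = 6713/4

6713/4


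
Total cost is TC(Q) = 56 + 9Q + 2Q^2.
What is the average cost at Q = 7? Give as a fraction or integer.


TC(7) = 56 + 9*7 + 2*7^2
TC(7) = 56 + 63 + 98 = 217
AC = TC/Q = 217/7 = 31

31


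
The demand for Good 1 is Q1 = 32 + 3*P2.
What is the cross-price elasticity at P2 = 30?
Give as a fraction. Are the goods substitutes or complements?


dQ1/dP2 = 3
At P2 = 30: Q1 = 32 + 3*30 = 122
Exy = (dQ1/dP2)(P2/Q1) = 3 * 30 / 122 = 45/61
Since Exy > 0, the goods are substitutes.

45/61 (substitutes)


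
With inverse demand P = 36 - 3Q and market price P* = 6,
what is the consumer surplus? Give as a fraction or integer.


Maximum willingness to pay (at Q=0): P_max = 36
Quantity demanded at P* = 6:
Q* = (36 - 6)/3 = 10
CS = (1/2) * Q* * (P_max - P*)
CS = (1/2) * 10 * (36 - 6)
CS = (1/2) * 10 * 30 = 150

150


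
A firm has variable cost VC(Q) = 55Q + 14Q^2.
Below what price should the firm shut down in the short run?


AVC(Q) = VC(Q)/Q = 55 + 14Q
AVC is increasing in Q, so minimum AVC is at Q -> 0+.
Min AVC = 55
The firm should shut down if P < 55.

55
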